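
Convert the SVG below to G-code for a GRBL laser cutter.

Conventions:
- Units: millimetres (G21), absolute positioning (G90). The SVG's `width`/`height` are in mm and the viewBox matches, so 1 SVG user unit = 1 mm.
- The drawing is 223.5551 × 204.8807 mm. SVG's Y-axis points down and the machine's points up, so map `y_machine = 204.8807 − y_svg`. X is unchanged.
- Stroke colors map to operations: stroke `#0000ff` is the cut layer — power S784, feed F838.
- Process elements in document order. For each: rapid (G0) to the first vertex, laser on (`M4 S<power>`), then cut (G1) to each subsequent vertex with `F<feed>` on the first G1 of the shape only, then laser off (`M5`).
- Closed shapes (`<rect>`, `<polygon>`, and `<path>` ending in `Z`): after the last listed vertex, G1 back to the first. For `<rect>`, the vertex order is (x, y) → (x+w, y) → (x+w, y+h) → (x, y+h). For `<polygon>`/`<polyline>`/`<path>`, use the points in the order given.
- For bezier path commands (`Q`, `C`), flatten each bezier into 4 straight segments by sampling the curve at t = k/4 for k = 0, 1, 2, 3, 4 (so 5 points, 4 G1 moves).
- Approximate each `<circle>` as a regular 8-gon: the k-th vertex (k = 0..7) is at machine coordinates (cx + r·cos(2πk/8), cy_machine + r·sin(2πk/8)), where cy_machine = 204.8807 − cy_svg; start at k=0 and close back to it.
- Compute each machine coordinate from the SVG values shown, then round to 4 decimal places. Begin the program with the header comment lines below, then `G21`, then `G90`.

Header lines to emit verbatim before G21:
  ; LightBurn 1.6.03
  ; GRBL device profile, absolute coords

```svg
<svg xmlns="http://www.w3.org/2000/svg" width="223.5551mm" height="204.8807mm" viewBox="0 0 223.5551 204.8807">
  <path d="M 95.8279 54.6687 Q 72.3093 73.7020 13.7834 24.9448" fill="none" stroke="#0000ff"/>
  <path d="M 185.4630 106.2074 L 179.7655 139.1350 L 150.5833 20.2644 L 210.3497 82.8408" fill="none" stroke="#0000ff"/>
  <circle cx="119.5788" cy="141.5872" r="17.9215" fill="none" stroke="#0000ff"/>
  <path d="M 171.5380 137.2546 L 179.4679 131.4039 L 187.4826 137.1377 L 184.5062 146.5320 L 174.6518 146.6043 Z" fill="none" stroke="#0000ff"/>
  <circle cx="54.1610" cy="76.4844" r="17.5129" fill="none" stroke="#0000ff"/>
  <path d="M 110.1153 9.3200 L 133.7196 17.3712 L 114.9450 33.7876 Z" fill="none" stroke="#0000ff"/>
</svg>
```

viewBox `0 0 223.5551 204.8807` with mm width/height → 1 unit = 1 mm. Flip: y_m = 204.8807 − y_svg.

**Shape 1** — `<path>` quadratic bezier, stroke `#0000ff` → cut (S784, F838). Control points (SVG): P0=(95.8279,54.6687), P1=(72.3093,73.7020), P2=(13.7834,24.9448); sampled at t=k/4. Machine vertices: (95.8279,150.2120) → (81.8806,144.9323) → (63.5575,148.1263) → (40.8584,159.7942) → (13.7834,179.9359). Open path.

**Shape 2** — `<path>` open polyline, stroke `#0000ff` → cut (S784, F838). Machine vertices: (185.4630,98.6733) → (179.7655,65.7457) → (150.5833,184.6163) → (210.3497,122.0399). Open path.

**Shape 3** — `<circle>` circle, stroke `#0000ff` → cut (S784, F838). Machine vertices: (137.5003,63.2935) → (132.2512,75.9659) → (119.5788,81.2150) → (106.9064,75.9659) → (101.6573,63.2935) → (106.9064,50.6211) → (119.5788,45.3720) → (132.2512,50.6211) → (137.5003,63.2935). Closed: final G1 returns to the first vertex.

**Shape 4** — `<path>` regular polygon, stroke `#0000ff` → cut (S784, F838). Machine vertices: (171.5380,67.6261) → (179.4679,73.4768) → (187.4826,67.7430) → (184.5062,58.3487) → (174.6518,58.2764) → (171.5380,67.6261). Closed: final G1 returns to the first vertex.

**Shape 5** — `<circle>` circle, stroke `#0000ff` → cut (S784, F838). Machine vertices: (71.6739,128.3963) → (66.5445,140.7798) → (54.1610,145.9092) → (41.7775,140.7798) → (36.6481,128.3963) → (41.7775,116.0128) → (54.1610,110.8834) → (66.5445,116.0128) → (71.6739,128.3963). Closed: final G1 returns to the first vertex.

**Shape 6** — `<path>` regular polygon, stroke `#0000ff` → cut (S784, F838). Machine vertices: (110.1153,195.5607) → (133.7196,187.5095) → (114.9450,171.0931) → (110.1153,195.5607). Closed: final G1 returns to the first vertex.

; LightBurn 1.6.03
; GRBL device profile, absolute coords
G21
G90
G0 X95.8279 Y150.2120
M4 S784
G1 X81.8806 Y144.9323 F838
G1 X63.5575 Y148.1263
G1 X40.8584 Y159.7942
G1 X13.7834 Y179.9359
M5
G0 X185.4630 Y98.6733
M4 S784
G1 X179.7655 Y65.7457 F838
G1 X150.5833 Y184.6163
G1 X210.3497 Y122.0399
M5
G0 X137.5003 Y63.2935
M4 S784
G1 X132.2512 Y75.9659 F838
G1 X119.5788 Y81.2150
G1 X106.9064 Y75.9659
G1 X101.6573 Y63.2935
G1 X106.9064 Y50.6211
G1 X119.5788 Y45.3720
G1 X132.2512 Y50.6211
G1 X137.5003 Y63.2935
M5
G0 X171.5380 Y67.6261
M4 S784
G1 X179.4679 Y73.4768 F838
G1 X187.4826 Y67.7430
G1 X184.5062 Y58.3487
G1 X174.6518 Y58.2764
G1 X171.5380 Y67.6261
M5
G0 X71.6739 Y128.3963
M4 S784
G1 X66.5445 Y140.7798 F838
G1 X54.1610 Y145.9092
G1 X41.7775 Y140.7798
G1 X36.6481 Y128.3963
G1 X41.7775 Y116.0128
G1 X54.1610 Y110.8834
G1 X66.5445 Y116.0128
G1 X71.6739 Y128.3963
M5
G0 X110.1153 Y195.5607
M4 S784
G1 X133.7196 Y187.5095 F838
G1 X114.9450 Y171.0931
G1 X110.1153 Y195.5607
M5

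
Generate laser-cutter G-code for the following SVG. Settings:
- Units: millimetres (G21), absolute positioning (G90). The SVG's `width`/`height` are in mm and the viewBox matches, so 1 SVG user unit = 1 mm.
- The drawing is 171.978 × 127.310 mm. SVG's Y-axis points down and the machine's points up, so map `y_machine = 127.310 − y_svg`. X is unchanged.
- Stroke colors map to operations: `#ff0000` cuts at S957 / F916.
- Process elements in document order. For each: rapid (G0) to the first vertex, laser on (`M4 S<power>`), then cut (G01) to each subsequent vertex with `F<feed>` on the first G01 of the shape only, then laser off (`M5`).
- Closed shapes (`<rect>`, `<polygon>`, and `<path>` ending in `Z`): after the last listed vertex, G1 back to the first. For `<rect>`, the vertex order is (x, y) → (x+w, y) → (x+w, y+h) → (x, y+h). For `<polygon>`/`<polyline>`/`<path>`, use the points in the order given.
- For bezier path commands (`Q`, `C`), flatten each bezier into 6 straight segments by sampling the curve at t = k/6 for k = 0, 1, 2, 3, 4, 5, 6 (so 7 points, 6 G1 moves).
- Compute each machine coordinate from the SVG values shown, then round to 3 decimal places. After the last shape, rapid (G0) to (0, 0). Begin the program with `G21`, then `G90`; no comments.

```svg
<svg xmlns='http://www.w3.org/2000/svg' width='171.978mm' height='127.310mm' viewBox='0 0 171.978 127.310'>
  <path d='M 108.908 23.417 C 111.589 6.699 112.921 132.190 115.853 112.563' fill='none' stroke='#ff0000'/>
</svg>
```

G21
G90
G0 X108.908 Y103.893
M4 S957
G01 X110.150 Y101.731 F916
G01 X111.249 Y83.850
G01 X112.286 Y58.229
G01 X113.345 Y32.851
G01 X114.507 Y15.696
G01 X115.853 Y14.747
M5
G0 X0.000 Y0.000

1 u = 1 mm; y_m = 127.310 − y.

[1] `<path>` cubic bezier, #ff0000→cut S957 F916: (108.908,103.893) → (110.150,101.731) → (111.249,83.850) → (112.286,58.229) → (113.345,32.851) → (114.507,15.696) → (115.853,14.747)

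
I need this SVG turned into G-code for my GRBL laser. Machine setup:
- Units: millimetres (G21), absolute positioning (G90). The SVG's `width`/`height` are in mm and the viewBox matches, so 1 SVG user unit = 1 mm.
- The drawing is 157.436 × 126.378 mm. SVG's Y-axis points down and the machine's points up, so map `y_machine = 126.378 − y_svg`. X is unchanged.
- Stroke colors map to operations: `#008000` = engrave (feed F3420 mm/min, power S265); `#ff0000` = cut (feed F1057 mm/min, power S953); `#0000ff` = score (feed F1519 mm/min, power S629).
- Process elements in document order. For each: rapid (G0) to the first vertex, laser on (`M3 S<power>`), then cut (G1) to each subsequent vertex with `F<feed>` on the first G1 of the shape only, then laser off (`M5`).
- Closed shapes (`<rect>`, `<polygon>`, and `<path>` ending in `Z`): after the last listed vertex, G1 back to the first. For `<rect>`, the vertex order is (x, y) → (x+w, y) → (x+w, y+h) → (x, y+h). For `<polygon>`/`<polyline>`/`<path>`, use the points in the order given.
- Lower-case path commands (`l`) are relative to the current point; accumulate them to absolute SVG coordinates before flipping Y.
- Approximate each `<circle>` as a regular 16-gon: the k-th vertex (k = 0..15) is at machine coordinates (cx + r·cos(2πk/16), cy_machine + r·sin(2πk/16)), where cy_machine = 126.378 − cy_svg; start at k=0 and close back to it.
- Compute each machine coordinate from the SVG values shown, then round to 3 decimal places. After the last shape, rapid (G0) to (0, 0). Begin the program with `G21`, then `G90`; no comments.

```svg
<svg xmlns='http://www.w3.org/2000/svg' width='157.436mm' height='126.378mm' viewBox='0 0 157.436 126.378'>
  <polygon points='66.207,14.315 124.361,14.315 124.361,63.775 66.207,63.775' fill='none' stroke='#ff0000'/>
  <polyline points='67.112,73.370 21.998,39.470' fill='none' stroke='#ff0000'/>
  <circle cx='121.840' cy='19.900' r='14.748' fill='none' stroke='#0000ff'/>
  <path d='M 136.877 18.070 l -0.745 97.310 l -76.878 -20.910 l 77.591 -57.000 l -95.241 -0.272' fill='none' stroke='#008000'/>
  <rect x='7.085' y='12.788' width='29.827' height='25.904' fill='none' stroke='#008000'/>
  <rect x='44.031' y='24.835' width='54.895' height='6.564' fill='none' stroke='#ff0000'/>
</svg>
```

1 u = 1 mm; y_m = 126.378 − y.

[1] `<polygon>` rectangle, #ff0000→cut S953 F1057: (66.207,112.063) → (124.361,112.063) → (124.361,62.603) → (66.207,62.603) → (66.207,112.063) (closed)

[2] `<polyline>` line segment, #ff0000→cut S953 F1057: (67.112,53.008) → (21.998,86.908)

[3] `<circle>` circle, #0000ff→score S629 F1519: (136.588,106.478) → (135.465,112.122) → (132.268,116.906) → (127.484,120.103) → (121.840,121.226) → (116.196,120.103) → (111.412,116.906) → (108.215,112.122) → (107.092,106.478) → (108.215,100.834) → (111.412,96.050) → (116.196,92.853) → (121.840,91.730) → (127.484,92.853) → (132.268,96.050) → (135.465,100.834) → (136.588,106.478) (closed)

[4] `<path>` open polyline, #008000→engrave S265 F3420: (136.877,108.308) → (136.132,10.998) → (59.254,31.908) → (136.845,88.908) → (41.604,89.180)

[5] `<rect>` rectangle, #008000→engrave S265 F3420: (7.085,113.590) → (36.912,113.590) → (36.912,87.686) → (7.085,87.686) → (7.085,113.590) (closed)

[6] `<rect>` rectangle, #ff0000→cut S953 F1057: (44.031,101.543) → (98.926,101.543) → (98.926,94.979) → (44.031,94.979) → (44.031,101.543) (closed)

G21
G90
G0 X66.207 Y112.063
M3 S953
G1 X124.361 Y112.063 F1057
G1 X124.361 Y62.603
G1 X66.207 Y62.603
G1 X66.207 Y112.063
M5
G0 X67.112 Y53.008
M3 S953
G1 X21.998 Y86.908 F1057
M5
G0 X136.588 Y106.478
M3 S629
G1 X135.465 Y112.122 F1519
G1 X132.268 Y116.906
G1 X127.484 Y120.103
G1 X121.840 Y121.226
G1 X116.196 Y120.103
G1 X111.412 Y116.906
G1 X108.215 Y112.122
G1 X107.092 Y106.478
G1 X108.215 Y100.834
G1 X111.412 Y96.050
G1 X116.196 Y92.853
G1 X121.840 Y91.730
G1 X127.484 Y92.853
G1 X132.268 Y96.050
G1 X135.465 Y100.834
G1 X136.588 Y106.478
M5
G0 X136.877 Y108.308
M3 S265
G1 X136.132 Y10.998 F3420
G1 X59.254 Y31.908
G1 X136.845 Y88.908
G1 X41.604 Y89.180
M5
G0 X7.085 Y113.590
M3 S265
G1 X36.912 Y113.590 F3420
G1 X36.912 Y87.686
G1 X7.085 Y87.686
G1 X7.085 Y113.590
M5
G0 X44.031 Y101.543
M3 S953
G1 X98.926 Y101.543 F1057
G1 X98.926 Y94.979
G1 X44.031 Y94.979
G1 X44.031 Y101.543
M5
G0 X0.000 Y0.000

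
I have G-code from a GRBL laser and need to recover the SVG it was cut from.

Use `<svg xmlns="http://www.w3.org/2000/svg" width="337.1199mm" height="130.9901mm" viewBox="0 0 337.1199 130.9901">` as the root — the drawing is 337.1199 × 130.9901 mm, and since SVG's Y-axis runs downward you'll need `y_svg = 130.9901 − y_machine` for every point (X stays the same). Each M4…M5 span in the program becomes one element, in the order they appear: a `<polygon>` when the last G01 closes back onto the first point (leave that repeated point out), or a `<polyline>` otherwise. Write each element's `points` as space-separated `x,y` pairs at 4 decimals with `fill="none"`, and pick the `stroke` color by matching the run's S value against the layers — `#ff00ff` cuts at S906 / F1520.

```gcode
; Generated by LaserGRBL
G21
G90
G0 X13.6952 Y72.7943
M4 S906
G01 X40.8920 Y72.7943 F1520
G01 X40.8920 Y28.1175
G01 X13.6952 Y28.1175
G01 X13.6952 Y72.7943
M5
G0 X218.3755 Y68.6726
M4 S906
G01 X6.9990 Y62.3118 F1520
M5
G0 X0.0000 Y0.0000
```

y_svg = 130.9901 − y_m. Every run uses S906, so all elements get stroke `#ff00ff` (cut).

[1] closed run; points: 13.6952,58.1958 40.8920,58.1958 40.8920,102.8726 13.6952,102.8726

[2] open run; points: 218.3755,62.3175 6.9990,68.6783

<svg xmlns="http://www.w3.org/2000/svg" width="337.1199mm" height="130.9901mm" viewBox="0 0 337.1199 130.9901">
  <polygon points="13.6952,58.1958 40.8920,58.1958 40.8920,102.8726 13.6952,102.8726" fill="none" stroke="#ff00ff"/>
  <polyline points="218.3755,62.3175 6.9990,68.6783" fill="none" stroke="#ff00ff"/>
</svg>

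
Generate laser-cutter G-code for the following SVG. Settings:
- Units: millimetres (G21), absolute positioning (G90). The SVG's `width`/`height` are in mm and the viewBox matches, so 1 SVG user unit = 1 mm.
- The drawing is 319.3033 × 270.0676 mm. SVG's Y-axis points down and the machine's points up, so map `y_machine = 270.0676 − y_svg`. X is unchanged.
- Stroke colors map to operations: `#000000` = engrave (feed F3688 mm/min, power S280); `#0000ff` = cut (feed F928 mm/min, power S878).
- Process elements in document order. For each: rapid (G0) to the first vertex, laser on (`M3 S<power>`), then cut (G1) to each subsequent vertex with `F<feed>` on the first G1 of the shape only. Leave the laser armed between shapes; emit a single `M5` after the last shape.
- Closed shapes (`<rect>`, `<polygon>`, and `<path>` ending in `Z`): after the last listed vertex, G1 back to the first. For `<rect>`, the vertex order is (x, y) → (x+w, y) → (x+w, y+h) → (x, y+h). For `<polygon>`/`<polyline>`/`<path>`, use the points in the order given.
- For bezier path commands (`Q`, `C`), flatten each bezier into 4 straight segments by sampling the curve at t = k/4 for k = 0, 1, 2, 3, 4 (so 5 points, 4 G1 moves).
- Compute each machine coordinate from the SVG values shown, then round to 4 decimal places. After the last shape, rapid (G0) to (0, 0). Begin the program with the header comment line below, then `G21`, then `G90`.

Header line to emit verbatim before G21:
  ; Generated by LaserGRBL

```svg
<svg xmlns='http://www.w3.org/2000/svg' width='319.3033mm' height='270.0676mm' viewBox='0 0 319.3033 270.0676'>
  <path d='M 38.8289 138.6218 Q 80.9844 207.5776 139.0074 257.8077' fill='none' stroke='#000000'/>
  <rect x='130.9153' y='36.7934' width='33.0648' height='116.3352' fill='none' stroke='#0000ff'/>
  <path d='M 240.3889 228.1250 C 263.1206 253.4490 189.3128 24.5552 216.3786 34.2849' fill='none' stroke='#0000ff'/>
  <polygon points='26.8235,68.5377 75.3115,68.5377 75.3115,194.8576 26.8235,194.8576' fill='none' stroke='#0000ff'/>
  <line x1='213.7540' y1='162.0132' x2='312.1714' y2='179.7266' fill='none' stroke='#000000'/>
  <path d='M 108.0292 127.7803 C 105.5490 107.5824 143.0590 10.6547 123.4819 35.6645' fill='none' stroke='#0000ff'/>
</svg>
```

; Generated by LaserGRBL
G21
G90
G0 X38.8289 Y131.4458
M3 S280
G1 X60.8984 Y98.1383 F3688
G1 X84.9513 Y67.1714
G1 X110.9876 Y38.5453
G1 X139.0074 Y12.2599
G0 X130.9153 Y233.2742
M3 S878
G1 X163.9801 Y233.2742 F928
G1 X163.9801 Y116.9390
G1 X130.9153 Y116.9390
G1 X130.9153 Y233.2742
G0 X240.3889 Y41.9426
M3 S878
G1 X242.4211 Y62.9148 F928
G1 X226.7585 Y133.0148
G1 X211.9085 Y206.0387
G1 X216.3786 Y235.7827
G0 X26.8235 Y201.5299
M3 S878
G1 X75.3115 Y201.5299 F928
G1 X75.3115 Y75.2100
G1 X26.8235 Y75.2100
G1 X26.8235 Y201.5299
G0 X213.7540 Y108.0544
M3 S280
G1 X312.1714 Y90.3410 F3688
G0 X108.0292 Y142.2873
M3 S878
G1 X112.1504 Y168.7184 F928
G1 X122.1669 Y205.2981
G1 X128.9777 Y233.4013
G1 X123.4819 Y234.4031
M5
G0 X0.0000 Y0.0000

viewBox `0 0 319.3033 270.0676` with mm width/height → 1 unit = 1 mm. Flip: y_m = 270.0676 − y_svg.

**Shape 1** — `<path>` quadratic bezier, stroke `#000000` → engrave (S280, F3688). Control points (SVG): P0=(38.8289,138.6218), P1=(80.9844,207.5776), P2=(139.0074,257.8077); sampled at t=k/4. Machine vertices: (38.8289,131.4458) → (60.8984,98.1383) → (84.9513,67.1714) → (110.9876,38.5453) → (139.0074,12.2599). Open path.

**Shape 2** — `<rect>` rectangle, stroke `#0000ff` → cut (S878, F928). Machine vertices: (130.9153,233.2742) → (163.9801,233.2742) → (163.9801,116.9390) → (130.9153,116.9390) → (130.9153,233.2742). Closed: final G1 returns to the first vertex.

**Shape 3** — `<path>` cubic bezier, stroke `#0000ff` → cut (S878, F928). Control points (SVG): P0=(240.3889,228.1250), P1=(263.1206,253.4490), P2=(189.3128,24.5552), P3=(216.3786,34.2849); sampled at t=k/4. Machine vertices: (240.3889,41.9426) → (242.4211,62.9148) → (226.7585,133.0148) → (211.9085,206.0387) → (216.3786,235.7827). Open path.

**Shape 4** — `<polygon>` rectangle, stroke `#0000ff` → cut (S878, F928). Machine vertices: (26.8235,201.5299) → (75.3115,201.5299) → (75.3115,75.2100) → (26.8235,75.2100) → (26.8235,201.5299). Closed: final G1 returns to the first vertex.

**Shape 5** — `<line>` line segment, stroke `#000000` → engrave (S280, F3688). Machine vertices: (213.7540,108.0544) → (312.1714,90.3410). Open path.

**Shape 6** — `<path>` cubic bezier, stroke `#0000ff` → cut (S878, F928). Control points (SVG): P0=(108.0292,127.7803), P1=(105.5490,107.5824), P2=(143.0590,10.6547), P3=(123.4819,35.6645); sampled at t=k/4. Machine vertices: (108.0292,142.2873) → (112.1504,168.7184) → (122.1669,205.2981) → (128.9777,233.4013) → (123.4819,234.4031). Open path.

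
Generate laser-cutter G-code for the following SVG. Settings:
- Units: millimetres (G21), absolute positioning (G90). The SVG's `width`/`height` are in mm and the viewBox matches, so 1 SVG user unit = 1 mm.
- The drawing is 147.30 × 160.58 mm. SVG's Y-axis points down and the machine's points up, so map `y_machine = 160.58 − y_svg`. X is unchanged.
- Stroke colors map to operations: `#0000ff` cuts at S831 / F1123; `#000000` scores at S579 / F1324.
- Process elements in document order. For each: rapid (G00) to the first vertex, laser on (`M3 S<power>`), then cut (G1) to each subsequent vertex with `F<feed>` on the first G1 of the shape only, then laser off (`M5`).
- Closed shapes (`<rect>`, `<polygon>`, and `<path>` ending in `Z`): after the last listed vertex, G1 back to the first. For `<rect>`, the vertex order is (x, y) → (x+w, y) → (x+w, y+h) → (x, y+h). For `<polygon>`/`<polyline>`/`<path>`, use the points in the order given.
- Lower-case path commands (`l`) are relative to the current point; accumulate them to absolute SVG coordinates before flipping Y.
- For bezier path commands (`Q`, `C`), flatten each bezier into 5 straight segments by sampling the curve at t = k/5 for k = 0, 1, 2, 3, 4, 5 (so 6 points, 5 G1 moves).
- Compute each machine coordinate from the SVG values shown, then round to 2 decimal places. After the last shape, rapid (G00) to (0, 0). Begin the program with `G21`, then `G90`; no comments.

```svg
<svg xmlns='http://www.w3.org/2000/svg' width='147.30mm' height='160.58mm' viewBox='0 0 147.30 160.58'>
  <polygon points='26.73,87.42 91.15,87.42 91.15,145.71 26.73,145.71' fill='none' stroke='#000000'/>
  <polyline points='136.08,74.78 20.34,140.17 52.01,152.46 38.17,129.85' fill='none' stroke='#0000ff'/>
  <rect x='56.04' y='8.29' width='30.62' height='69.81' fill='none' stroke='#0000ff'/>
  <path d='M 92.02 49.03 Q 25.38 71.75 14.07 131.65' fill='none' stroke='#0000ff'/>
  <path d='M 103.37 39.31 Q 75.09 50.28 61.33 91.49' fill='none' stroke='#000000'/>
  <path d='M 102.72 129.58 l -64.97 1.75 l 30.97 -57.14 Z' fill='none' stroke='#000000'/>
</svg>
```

1 u = 1 mm; y_m = 160.58 − y.

[1] `<polygon>` rectangle, #000000→score S579 F1324: (26.73,73.16) → (91.15,73.16) → (91.15,14.87) → (26.73,14.87) → (26.73,73.16) (closed)

[2] `<polyline>` open polyline, #0000ff→cut S831 F1123: (136.08,85.80) → (20.34,20.41) → (52.01,8.12) → (38.17,30.73)

[3] `<rect>` rectangle, #0000ff→cut S831 F1123: (56.04,152.29) → (86.66,152.29) → (86.66,82.48) → (56.04,82.48) → (56.04,152.29) (closed)

[4] `<path>` quadratic bezier, #0000ff→cut S831 F1123: (92.02,111.55) → (67.58,100.97) → (47.56,87.43) → (31.97,70.90) → (20.81,51.40) → (14.07,28.93)

[5] `<path>` quadratic bezier, #000000→score S579 F1324: (103.37,121.27) → (92.64,115.67) → (83.07,107.66) → (74.66,97.22) → (67.41,84.36) → (61.33,69.09)

[6] `<path>` regular polygon, #000000→score S579 F1324: (102.72,31.00) → (37.75,29.25) → (68.72,86.39) → (102.72,31.00) (closed)

G21
G90
G00 X26.73 Y73.16
M3 S579
G1 X91.15 Y73.16 F1324
G1 X91.15 Y14.87
G1 X26.73 Y14.87
G1 X26.73 Y73.16
M5
G00 X136.08 Y85.80
M3 S831
G1 X20.34 Y20.41 F1123
G1 X52.01 Y8.12
G1 X38.17 Y30.73
M5
G00 X56.04 Y152.29
M3 S831
G1 X86.66 Y152.29 F1123
G1 X86.66 Y82.48
G1 X56.04 Y82.48
G1 X56.04 Y152.29
M5
G00 X92.02 Y111.55
M3 S831
G1 X67.58 Y100.97 F1123
G1 X47.56 Y87.43
G1 X31.97 Y70.90
G1 X20.81 Y51.40
G1 X14.07 Y28.93
M5
G00 X103.37 Y121.27
M3 S579
G1 X92.64 Y115.67 F1324
G1 X83.07 Y107.66
G1 X74.66 Y97.22
G1 X67.41 Y84.36
G1 X61.33 Y69.09
M5
G00 X102.72 Y31.00
M3 S579
G1 X37.75 Y29.25 F1324
G1 X68.72 Y86.39
G1 X102.72 Y31.00
M5
G00 X0.00 Y0.00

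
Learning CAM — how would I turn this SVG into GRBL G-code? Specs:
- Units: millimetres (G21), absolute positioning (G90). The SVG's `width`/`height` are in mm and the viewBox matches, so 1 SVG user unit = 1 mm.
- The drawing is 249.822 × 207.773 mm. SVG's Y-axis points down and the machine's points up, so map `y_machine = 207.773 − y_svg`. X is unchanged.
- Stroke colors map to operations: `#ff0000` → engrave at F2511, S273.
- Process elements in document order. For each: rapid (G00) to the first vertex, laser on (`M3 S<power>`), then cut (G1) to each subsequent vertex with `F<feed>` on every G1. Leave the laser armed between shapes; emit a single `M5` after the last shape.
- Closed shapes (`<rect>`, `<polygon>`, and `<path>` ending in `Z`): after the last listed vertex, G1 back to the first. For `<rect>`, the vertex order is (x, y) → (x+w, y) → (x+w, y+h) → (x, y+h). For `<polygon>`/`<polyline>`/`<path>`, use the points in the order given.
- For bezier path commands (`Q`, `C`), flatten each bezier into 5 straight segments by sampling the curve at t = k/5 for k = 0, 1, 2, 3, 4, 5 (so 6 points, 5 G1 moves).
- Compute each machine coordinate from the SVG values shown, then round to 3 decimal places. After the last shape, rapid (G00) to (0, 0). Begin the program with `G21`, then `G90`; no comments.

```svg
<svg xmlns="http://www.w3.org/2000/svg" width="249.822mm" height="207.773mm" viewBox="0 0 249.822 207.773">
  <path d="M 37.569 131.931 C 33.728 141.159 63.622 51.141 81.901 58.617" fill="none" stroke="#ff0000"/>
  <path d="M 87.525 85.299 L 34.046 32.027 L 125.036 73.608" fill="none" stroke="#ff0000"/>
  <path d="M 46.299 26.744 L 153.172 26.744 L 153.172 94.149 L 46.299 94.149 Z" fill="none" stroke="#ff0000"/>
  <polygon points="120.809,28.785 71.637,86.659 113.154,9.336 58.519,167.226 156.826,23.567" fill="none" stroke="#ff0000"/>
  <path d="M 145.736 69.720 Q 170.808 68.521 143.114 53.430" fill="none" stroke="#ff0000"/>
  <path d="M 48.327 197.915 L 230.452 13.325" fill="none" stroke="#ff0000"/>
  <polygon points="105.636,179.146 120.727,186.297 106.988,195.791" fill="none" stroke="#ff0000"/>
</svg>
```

G21
G90
G00 X37.569 Y75.842
M3 S273
G1 X38.950 Y80.641 F2511
G1 X46.250 Y99.815 F2511
G1 X57.293 Y123.921 F2511
G1 X69.903 Y143.516 F2511
G1 X81.901 Y149.156 F2511
G00 X87.525 Y122.474
M3 S273
G1 X34.046 Y175.746 F2511
G1 X125.036 Y134.165 F2511
G00 X46.299 Y181.029
M3 S273
G1 X153.172 Y181.029 F2511
G1 X153.172 Y113.624 F2511
G1 X46.299 Y113.624 F2511
G1 X46.299 Y181.029 F2511
G00 X120.809 Y178.988
M3 S273
G1 X71.637 Y121.114 F2511
G1 X113.154 Y198.437 F2511
G1 X58.519 Y40.547 F2511
G1 X156.826 Y184.206 F2511
G1 X120.809 Y178.988 F2511
G00 X145.736 Y138.053
M3 S273
G1 X153.654 Y139.088 F2511
G1 X157.351 Y141.235 F2511
G1 X156.827 Y144.493 F2511
G1 X152.081 Y148.862 F2511
G1 X143.114 Y154.343 F2511
G00 X48.327 Y9.858
M3 S273
G1 X230.452 Y194.448 F2511
G00 X105.636 Y28.627
M3 S273
G1 X120.727 Y21.476 F2511
G1 X106.988 Y11.982 F2511
G1 X105.636 Y28.627 F2511
M5
G00 X0.000 Y0.000

Since the viewBox matches the mm dimensions, user units are millimetres directly. The only transform is the Y-flip y_m = 207.773 − y_svg.

Shape 1 is a cubic bezier drawn with `<path>`. Its stroke #ff0000 means engrave at S273, F2511. After flipping Y the toolpath is (37.569,75.842) → (38.950,80.641) → (46.250,99.815) → (57.293,123.921) → (69.903,143.516) → (81.901,149.156).

Shape 2 is a open polyline drawn with `<path>`. Its stroke #ff0000 means engrave at S273, F2511. After flipping Y the toolpath is (87.525,122.474) → (34.046,175.746) → (125.036,134.165).

Shape 3 is a rectangle drawn with `<path>`. Its stroke #ff0000 means engrave at S273, F2511. After flipping Y the toolpath is (46.299,181.029) → (153.172,181.029) → (153.172,113.624) → (46.299,113.624) → (46.299,181.029), returning to the start.

Shape 4 is a closed polygon drawn with `<polygon>`. Its stroke #ff0000 means engrave at S273, F2511. After flipping Y the toolpath is (120.809,178.988) → (71.637,121.114) → (113.154,198.437) → (58.519,40.547) → (156.826,184.206) → (120.809,178.988), returning to the start.

Shape 5 is a quadratic bezier drawn with `<path>`. Its stroke #ff0000 means engrave at S273, F2511. After flipping Y the toolpath is (145.736,138.053) → (153.654,139.088) → (157.351,141.235) → (156.827,144.493) → (152.081,148.862) → (143.114,154.343).

Shape 6 is a line segment drawn with `<path>`. Its stroke #ff0000 means engrave at S273, F2511. After flipping Y the toolpath is (48.327,9.858) → (230.452,194.448).

Shape 7 is a regular polygon drawn with `<polygon>`. Its stroke #ff0000 means engrave at S273, F2511. After flipping Y the toolpath is (105.636,28.627) → (120.727,21.476) → (106.988,11.982) → (105.636,28.627), returning to the start.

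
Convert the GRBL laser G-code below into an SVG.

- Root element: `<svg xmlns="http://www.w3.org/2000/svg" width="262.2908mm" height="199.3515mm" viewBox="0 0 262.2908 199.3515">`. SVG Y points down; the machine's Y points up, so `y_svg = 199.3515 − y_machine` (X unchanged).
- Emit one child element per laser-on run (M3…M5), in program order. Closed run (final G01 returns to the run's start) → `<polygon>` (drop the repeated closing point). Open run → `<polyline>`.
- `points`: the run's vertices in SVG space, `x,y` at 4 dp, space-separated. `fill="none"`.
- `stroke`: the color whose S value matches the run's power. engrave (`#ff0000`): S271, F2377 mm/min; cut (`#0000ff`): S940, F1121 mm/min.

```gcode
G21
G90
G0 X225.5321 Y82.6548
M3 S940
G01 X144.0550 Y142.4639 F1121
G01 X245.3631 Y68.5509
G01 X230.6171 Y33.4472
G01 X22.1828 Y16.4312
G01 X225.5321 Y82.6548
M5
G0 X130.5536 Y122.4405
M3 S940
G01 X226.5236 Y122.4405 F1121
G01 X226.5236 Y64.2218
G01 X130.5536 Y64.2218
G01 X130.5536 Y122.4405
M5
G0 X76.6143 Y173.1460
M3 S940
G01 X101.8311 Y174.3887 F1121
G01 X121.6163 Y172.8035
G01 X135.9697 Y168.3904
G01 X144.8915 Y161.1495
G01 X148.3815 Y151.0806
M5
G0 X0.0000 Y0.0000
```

Each laser-on run becomes one SVG element. Flip Y back into SVG space with y_svg = 199.3515 − y_machine. Every run uses S940, so all elements get stroke `#0000ff` (cut).

Run 1: The run returns to its start, so emit a `<polygon>` with points (Y-flipped): 225.5321,116.6967 144.0550,56.8876 245.3631,130.8006 230.6171,165.9043 22.1828,182.9203.

Run 2: The run returns to its start, so emit a `<polygon>` with points (Y-flipped): 130.5536,76.9110 226.5236,76.9110 226.5236,135.1297 130.5536,135.1297.

Run 3: The run is open, so emit a `<polyline>` with points (Y-flipped): 76.6143,26.2055 101.8311,24.9628 121.6163,26.5480 135.9697,30.9611 144.8915,38.2020 148.3815,48.2709.

<svg xmlns="http://www.w3.org/2000/svg" width="262.2908mm" height="199.3515mm" viewBox="0 0 262.2908 199.3515">
  <polygon points="225.5321,116.6967 144.0550,56.8876 245.3631,130.8006 230.6171,165.9043 22.1828,182.9203" fill="none" stroke="#0000ff"/>
  <polygon points="130.5536,76.9110 226.5236,76.9110 226.5236,135.1297 130.5536,135.1297" fill="none" stroke="#0000ff"/>
  <polyline points="76.6143,26.2055 101.8311,24.9628 121.6163,26.5480 135.9697,30.9611 144.8915,38.2020 148.3815,48.2709" fill="none" stroke="#0000ff"/>
</svg>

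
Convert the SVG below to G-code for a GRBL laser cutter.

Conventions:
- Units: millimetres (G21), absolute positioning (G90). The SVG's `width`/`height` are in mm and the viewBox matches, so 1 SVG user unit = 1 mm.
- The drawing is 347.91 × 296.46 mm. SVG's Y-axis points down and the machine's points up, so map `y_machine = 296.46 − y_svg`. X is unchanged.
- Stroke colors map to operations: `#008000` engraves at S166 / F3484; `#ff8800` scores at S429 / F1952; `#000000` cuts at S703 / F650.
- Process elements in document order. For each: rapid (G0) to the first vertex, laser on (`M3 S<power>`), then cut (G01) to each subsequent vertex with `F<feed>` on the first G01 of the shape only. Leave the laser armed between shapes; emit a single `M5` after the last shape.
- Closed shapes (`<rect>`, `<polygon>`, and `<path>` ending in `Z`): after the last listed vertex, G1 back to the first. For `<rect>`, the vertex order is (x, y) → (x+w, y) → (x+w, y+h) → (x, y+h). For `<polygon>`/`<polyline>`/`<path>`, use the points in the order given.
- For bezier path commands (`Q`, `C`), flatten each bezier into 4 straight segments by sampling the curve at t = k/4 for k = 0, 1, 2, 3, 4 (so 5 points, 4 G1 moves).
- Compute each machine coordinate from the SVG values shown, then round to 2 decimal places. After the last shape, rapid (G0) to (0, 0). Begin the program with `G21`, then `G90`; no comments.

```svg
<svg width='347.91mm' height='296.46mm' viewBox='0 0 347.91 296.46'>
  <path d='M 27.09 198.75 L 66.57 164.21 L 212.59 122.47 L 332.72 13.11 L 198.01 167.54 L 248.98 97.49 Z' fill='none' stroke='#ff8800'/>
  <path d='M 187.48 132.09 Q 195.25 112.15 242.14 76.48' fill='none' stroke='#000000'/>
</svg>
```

G21
G90
G0 X27.09 Y97.71
M3 S429
G01 X66.57 Y132.25 F1952
G01 X212.59 Y173.99
G01 X332.72 Y283.35
G01 X198.01 Y128.92
G01 X248.98 Y198.97
G01 X27.09 Y97.71
G0 X187.48 Y164.37
M3 S703
G01 X193.81 Y175.32 F650
G01 X205.03 Y188.24
G01 X221.14 Y203.13
G01 X242.14 Y219.98
M5
G0 X0.00 Y0.00

Since the viewBox matches the mm dimensions, user units are millimetres directly. The only transform is the Y-flip y_m = 296.46 − y_svg.

Shape 1 is a closed polygon drawn with `<path>`. Its stroke #ff8800 means score at S429, F1952. After flipping Y the toolpath is (27.09,97.71) → (66.57,132.25) → (212.59,173.99) → (332.72,283.35) → (198.01,128.92) → (248.98,198.97) → (27.09,97.71), returning to the start.

Shape 2 is a quadratic bezier drawn with `<path>`. Its stroke #000000 means cut at S703, F650. After flipping Y the toolpath is (187.48,164.37) → (193.81,175.32) → (205.03,188.24) → (221.14,203.13) → (242.14,219.98).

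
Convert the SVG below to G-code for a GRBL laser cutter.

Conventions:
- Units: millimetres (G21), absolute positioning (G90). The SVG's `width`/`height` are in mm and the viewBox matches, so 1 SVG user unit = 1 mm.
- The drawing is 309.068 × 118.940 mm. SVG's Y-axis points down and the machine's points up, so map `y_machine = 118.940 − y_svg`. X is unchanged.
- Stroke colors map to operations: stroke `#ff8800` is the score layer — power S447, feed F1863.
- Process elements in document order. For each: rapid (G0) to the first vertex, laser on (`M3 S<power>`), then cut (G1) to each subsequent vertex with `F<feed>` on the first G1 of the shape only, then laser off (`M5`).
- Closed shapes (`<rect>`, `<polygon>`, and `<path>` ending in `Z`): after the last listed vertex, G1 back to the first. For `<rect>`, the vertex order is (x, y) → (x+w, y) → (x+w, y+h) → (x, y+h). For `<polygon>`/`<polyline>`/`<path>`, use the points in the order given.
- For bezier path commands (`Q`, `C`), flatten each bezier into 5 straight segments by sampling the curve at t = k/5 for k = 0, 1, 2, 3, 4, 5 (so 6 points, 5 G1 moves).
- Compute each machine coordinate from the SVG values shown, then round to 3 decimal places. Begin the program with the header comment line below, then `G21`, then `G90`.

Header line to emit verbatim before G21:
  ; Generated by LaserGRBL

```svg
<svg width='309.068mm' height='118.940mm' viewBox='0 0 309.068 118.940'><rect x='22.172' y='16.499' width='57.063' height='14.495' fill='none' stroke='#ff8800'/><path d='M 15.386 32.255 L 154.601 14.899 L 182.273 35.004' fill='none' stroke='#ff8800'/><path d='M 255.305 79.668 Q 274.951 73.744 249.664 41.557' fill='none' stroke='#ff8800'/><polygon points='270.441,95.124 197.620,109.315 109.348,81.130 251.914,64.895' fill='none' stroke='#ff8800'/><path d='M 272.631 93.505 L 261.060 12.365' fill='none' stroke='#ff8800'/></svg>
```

viewBox `0 0 309.068 118.940` with mm width/height → 1 unit = 1 mm. Flip: y_m = 118.940 − y_svg.

**Shape 1** — `<rect>` rectangle, stroke `#ff8800` → score (S447, F1863). Machine vertices: (22.172,102.441) → (79.235,102.441) → (79.235,87.946) → (22.172,87.946) → (22.172,102.441). Closed: final G1 returns to the first vertex.

**Shape 2** — `<path>` open polyline, stroke `#ff8800` → score (S447, F1863). Machine vertices: (15.386,86.685) → (154.601,104.041) → (182.273,83.936). Open path.

**Shape 3** — `<path>` quadratic bezier, stroke `#ff8800` → score (S447, F1863). Control points (SVG): P0=(255.305,79.668), P1=(274.951,73.744), P2=(249.664,41.557); sampled at t=k/5. Machine vertices: (255.305,39.272) → (261.366,42.692) → (263.833,48.213) → (262.704,55.835) → (257.981,65.559) → (249.664,77.383). Open path.

**Shape 4** — `<polygon>` closed polygon, stroke `#ff8800` → score (S447, F1863). Machine vertices: (270.441,23.816) → (197.620,9.625) → (109.348,37.810) → (251.914,54.045) → (270.441,23.816). Closed: final G1 returns to the first vertex.

**Shape 5** — `<path>` line segment, stroke `#ff8800` → score (S447, F1863). Machine vertices: (272.631,25.435) → (261.060,106.575). Open path.

; Generated by LaserGRBL
G21
G90
G0 X22.172 Y102.441
M3 S447
G1 X79.235 Y102.441 F1863
G1 X79.235 Y87.946
G1 X22.172 Y87.946
G1 X22.172 Y102.441
M5
G0 X15.386 Y86.685
M3 S447
G1 X154.601 Y104.041 F1863
G1 X182.273 Y83.936
M5
G0 X255.305 Y39.272
M3 S447
G1 X261.366 Y42.692 F1863
G1 X263.833 Y48.213
G1 X262.704 Y55.835
G1 X257.981 Y65.559
G1 X249.664 Y77.383
M5
G0 X270.441 Y23.816
M3 S447
G1 X197.620 Y9.625 F1863
G1 X109.348 Y37.810
G1 X251.914 Y54.045
G1 X270.441 Y23.816
M5
G0 X272.631 Y25.435
M3 S447
G1 X261.060 Y106.575 F1863
M5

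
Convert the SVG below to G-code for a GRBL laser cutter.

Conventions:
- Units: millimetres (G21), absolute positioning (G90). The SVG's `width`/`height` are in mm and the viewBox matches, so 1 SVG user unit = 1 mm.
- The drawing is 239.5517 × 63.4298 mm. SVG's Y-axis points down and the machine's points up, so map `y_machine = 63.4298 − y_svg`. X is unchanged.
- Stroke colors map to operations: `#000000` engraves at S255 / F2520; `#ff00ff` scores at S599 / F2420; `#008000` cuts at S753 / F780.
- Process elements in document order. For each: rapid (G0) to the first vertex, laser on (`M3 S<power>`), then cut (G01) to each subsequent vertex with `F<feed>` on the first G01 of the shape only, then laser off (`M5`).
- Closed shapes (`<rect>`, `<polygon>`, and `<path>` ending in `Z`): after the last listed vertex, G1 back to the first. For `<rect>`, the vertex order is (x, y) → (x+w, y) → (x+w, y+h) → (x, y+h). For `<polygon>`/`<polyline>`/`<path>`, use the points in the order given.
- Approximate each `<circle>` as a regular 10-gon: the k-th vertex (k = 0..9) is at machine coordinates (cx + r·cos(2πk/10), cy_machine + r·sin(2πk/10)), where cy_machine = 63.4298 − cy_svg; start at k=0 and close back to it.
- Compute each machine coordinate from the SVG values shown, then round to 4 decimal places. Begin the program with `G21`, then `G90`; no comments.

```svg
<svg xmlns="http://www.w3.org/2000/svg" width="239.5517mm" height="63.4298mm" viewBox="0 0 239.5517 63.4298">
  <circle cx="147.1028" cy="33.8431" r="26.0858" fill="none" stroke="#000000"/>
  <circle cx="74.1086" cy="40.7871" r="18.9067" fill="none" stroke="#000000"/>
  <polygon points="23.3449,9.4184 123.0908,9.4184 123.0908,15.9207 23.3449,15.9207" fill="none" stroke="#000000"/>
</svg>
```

Since the viewBox matches the mm dimensions, user units are millimetres directly. The only transform is the Y-flip y_m = 63.4298 − y_svg.

Shape 1 is a circle drawn with `<circle>`. Its stroke #000000 means engrave at S255, F2520. After flipping Y the toolpath is (173.1886,29.5867) → (168.2067,44.9195) → (155.1638,54.3958) → (139.0418,54.3958) → (125.9989,44.9195) → (121.0170,29.5867) → (125.9989,14.2539) → (139.0418,4.7776) → (155.1638,4.7776) → (168.2067,14.2539) → (173.1886,29.5867), returning to the start.

Shape 2 is a circle drawn with `<circle>`. Its stroke #000000 means engrave at S255, F2520. After flipping Y the toolpath is (93.0153,22.6427) → (89.4044,33.7558) → (79.9511,40.6240) → (68.2661,40.6240) → (58.8128,33.7558) → (55.2019,22.6427) → (58.8128,11.5296) → (68.2661,4.6614) → (79.9511,4.6614) → (89.4044,11.5296) → (93.0153,22.6427), returning to the start.

Shape 3 is a rectangle drawn with `<polygon>`. Its stroke #000000 means engrave at S255, F2520. After flipping Y the toolpath is (23.3449,54.0114) → (123.0908,54.0114) → (123.0908,47.5091) → (23.3449,47.5091) → (23.3449,54.0114), returning to the start.

G21
G90
G0 X173.1886 Y29.5867
M3 S255
G01 X168.2067 Y44.9195 F2520
G01 X155.1638 Y54.3958
G01 X139.0418 Y54.3958
G01 X125.9989 Y44.9195
G01 X121.0170 Y29.5867
G01 X125.9989 Y14.2539
G01 X139.0418 Y4.7776
G01 X155.1638 Y4.7776
G01 X168.2067 Y14.2539
G01 X173.1886 Y29.5867
M5
G0 X93.0153 Y22.6427
M3 S255
G01 X89.4044 Y33.7558 F2520
G01 X79.9511 Y40.6240
G01 X68.2661 Y40.6240
G01 X58.8128 Y33.7558
G01 X55.2019 Y22.6427
G01 X58.8128 Y11.5296
G01 X68.2661 Y4.6614
G01 X79.9511 Y4.6614
G01 X89.4044 Y11.5296
G01 X93.0153 Y22.6427
M5
G0 X23.3449 Y54.0114
M3 S255
G01 X123.0908 Y54.0114 F2520
G01 X123.0908 Y47.5091
G01 X23.3449 Y47.5091
G01 X23.3449 Y54.0114
M5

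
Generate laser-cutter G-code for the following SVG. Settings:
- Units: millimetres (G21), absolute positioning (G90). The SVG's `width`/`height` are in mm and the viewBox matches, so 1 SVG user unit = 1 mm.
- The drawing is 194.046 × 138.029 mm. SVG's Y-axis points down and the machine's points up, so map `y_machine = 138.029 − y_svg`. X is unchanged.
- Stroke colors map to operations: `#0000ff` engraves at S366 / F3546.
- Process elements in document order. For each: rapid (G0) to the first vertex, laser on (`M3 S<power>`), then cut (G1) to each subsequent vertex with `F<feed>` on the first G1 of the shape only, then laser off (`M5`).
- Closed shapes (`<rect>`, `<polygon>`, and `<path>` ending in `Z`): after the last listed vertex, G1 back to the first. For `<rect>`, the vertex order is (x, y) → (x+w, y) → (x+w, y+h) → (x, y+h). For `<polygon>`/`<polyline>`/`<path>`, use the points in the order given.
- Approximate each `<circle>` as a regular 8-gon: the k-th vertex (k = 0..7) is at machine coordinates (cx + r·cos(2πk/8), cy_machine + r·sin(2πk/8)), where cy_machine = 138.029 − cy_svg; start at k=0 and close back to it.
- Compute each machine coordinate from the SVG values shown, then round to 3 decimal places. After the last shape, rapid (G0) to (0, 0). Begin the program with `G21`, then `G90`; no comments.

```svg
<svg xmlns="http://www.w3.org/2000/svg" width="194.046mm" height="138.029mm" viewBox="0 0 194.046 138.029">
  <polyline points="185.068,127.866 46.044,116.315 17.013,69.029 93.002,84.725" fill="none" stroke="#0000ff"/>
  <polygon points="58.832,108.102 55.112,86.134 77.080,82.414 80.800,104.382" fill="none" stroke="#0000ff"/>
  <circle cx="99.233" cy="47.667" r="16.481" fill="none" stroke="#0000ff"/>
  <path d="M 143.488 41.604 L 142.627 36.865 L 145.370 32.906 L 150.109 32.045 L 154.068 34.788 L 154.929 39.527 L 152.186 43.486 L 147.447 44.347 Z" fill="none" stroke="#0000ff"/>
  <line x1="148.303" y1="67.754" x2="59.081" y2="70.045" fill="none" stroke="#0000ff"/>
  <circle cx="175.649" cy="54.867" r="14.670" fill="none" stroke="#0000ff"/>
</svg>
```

G21
G90
G0 X185.068 Y10.163
M3 S366
G1 X46.044 Y21.714 F3546
G1 X17.013 Y69.000
G1 X93.002 Y53.304
M5
G0 X58.832 Y29.927
M3 S366
G1 X55.112 Y51.895 F3546
G1 X77.080 Y55.615
G1 X80.800 Y33.647
G1 X58.832 Y29.927
M5
G0 X115.714 Y90.362
M3 S366
G1 X110.887 Y102.016 F3546
G1 X99.233 Y106.843
G1 X87.579 Y102.016
G1 X82.752 Y90.362
G1 X87.579 Y78.708
G1 X99.233 Y73.881
G1 X110.887 Y78.708
G1 X115.714 Y90.362
M5
G0 X143.488 Y96.425
M3 S366
G1 X142.627 Y101.164 F3546
G1 X145.370 Y105.123
G1 X150.109 Y105.984
G1 X154.068 Y103.241
G1 X154.929 Y98.502
G1 X152.186 Y94.543
G1 X147.447 Y93.682
G1 X143.488 Y96.425
M5
G0 X148.303 Y70.275
M3 S366
G1 X59.081 Y67.984 F3546
M5
G0 X190.319 Y83.162
M3 S366
G1 X186.022 Y93.535 F3546
G1 X175.649 Y97.832
G1 X165.276 Y93.535
G1 X160.979 Y83.162
G1 X165.276 Y72.789
G1 X175.649 Y68.492
G1 X186.022 Y72.789
G1 X190.319 Y83.162
M5
G0 X0.000 Y0.000

viewBox `0 0 194.046 138.029` with mm width/height → 1 unit = 1 mm. Flip: y_m = 138.029 − y_svg.

**Shape 1** — `<polyline>` open polyline, stroke `#0000ff` → engrave (S366, F3546). Machine vertices: (185.068,10.163) → (46.044,21.714) → (17.013,69.000) → (93.002,53.304). Open path.

**Shape 2** — `<polygon>` regular polygon, stroke `#0000ff` → engrave (S366, F3546). Machine vertices: (58.832,29.927) → (55.112,51.895) → (77.080,55.615) → (80.800,33.647) → (58.832,29.927). Closed: final G1 returns to the first vertex.

**Shape 3** — `<circle>` circle, stroke `#0000ff` → engrave (S366, F3546). Machine vertices: (115.714,90.362) → (110.887,102.016) → (99.233,106.843) → (87.579,102.016) → (82.752,90.362) → (87.579,78.708) → (99.233,73.881) → (110.887,78.708) → (115.714,90.362). Closed: final G1 returns to the first vertex.

**Shape 4** — `<path>` regular polygon, stroke `#0000ff` → engrave (S366, F3546). Machine vertices: (143.488,96.425) → (142.627,101.164) → (145.370,105.123) → (150.109,105.984) → (154.068,103.241) → (154.929,98.502) → (152.186,94.543) → (147.447,93.682) → (143.488,96.425). Closed: final G1 returns to the first vertex.

**Shape 5** — `<line>` line segment, stroke `#0000ff` → engrave (S366, F3546). Machine vertices: (148.303,70.275) → (59.081,67.984). Open path.

**Shape 6** — `<circle>` circle, stroke `#0000ff` → engrave (S366, F3546). Machine vertices: (190.319,83.162) → (186.022,93.535) → (175.649,97.832) → (165.276,93.535) → (160.979,83.162) → (165.276,72.789) → (175.649,68.492) → (186.022,72.789) → (190.319,83.162). Closed: final G1 returns to the first vertex.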